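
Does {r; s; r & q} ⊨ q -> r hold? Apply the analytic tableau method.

Yes

Initial set: {r; s; (r & q); ~(q -> r)}.
(r & q): α-rule — add r, q.
~(q -> r): α-rule — add q, ~r.
× closes — contains both r and ~r.
All 1 branch closes.
Every branch closed, so the premises entail the conclusion.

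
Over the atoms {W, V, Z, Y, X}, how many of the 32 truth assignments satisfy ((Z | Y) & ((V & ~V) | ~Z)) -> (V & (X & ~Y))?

Initial set: {(((Z | Y) & ((V & ~V) | ~Z)) -> (V & (X & ~Y)))}.
(((Z | Y) & ((V & ~V) | ~Z)) -> (V & (X & ~Y))): β-rule — branch into ~((Z | Y) & ((V & ~V) | ~Z))  //  (V & (X & ~Y)).
  branch 1 (add ~((Z | Y) & ((V & ~V) | ~Z))):
    ~((Z | Y) & ((V & ~V) | ~Z)): β-rule — branch into ~(Z | Y)  //  ~((V & ~V) | ~Z).
      branch 1.1 (add ~(Z | Y)):
        ~(Z | Y): α-rule — add ~Z, ~Y.
        ○ open, literals {Y=false, Z=false}.
      branch 1.2 (add ~((V & ~V) | ~Z)):
        ~((V & ~V) | ~Z): α-rule — add ~(V & ~V), ~~Z.
        ~(V & ~V): β-rule — branch into ~V  //  ~~V.
          branch 1.2.1 (add ~V):
            ○ open, literals {V=false, Z=true}.
          branch 1.2.2 (add ~~V):
            ○ open, literals {V=true, Z=true}.
  branch 2 (add (V & (X & ~Y))):
    (V & (X & ~Y)): α-rule — add V, (X & ~Y).
    (X & ~Y): α-rule — add X, ~Y.
    ○ open, literals {V=true, X=true, Y=false}.
0 branches closed, 4 open.
Each open branch fixes some atoms; the unmentioned ones are free. Counting distinct full assignments: branch {Y=false, Z=false} (W, V, X) contributes 8 new; branch {V=false, Z=true} (W, Y, X) contributes 8 new; branch {V=true, Z=true} (W, Y, X) contributes 8 new; branch {V=true, X=true, Y=false} (W, Z) contributes 0 new. Total: 24.

24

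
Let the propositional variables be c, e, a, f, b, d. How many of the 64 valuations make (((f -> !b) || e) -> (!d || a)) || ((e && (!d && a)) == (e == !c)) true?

57

Initial set: {((((f -> !b) || e) -> (!d || a)) || ((e && (!d && a)) == (e == !c)))}.
((((f -> !b) || e) -> (!d || a)) || ((e && (!d && a)) == (e == !c))): β-rule — branch into (((f -> !b) || e) -> (!d || a))  //  ((e && (!d && a)) == (e == !c)).
  branch 1 (add (((f -> !b) || e) -> (!d || a))):
    (((f -> !b) || e) -> (!d || a)): β-rule — branch into !((f -> !b) || e)  //  (!d || a).
      branch 1.1 (add !((f -> !b) || e)):
        !((f -> !b) || e): α-rule — add !(f -> !b), !e.
        !(f -> !b): α-rule — add f, !!b.
        ○ open, literals {b=1, e=0, f=1}.
      branch 1.2 (add (!d || a)):
        (!d || a): β-rule — branch into !d  //  a.
          branch 1.2.1 (add !d):
            ○ open, literals {d=0}.
          branch 1.2.2 (add a):
            ○ open, literals {a=1}.
  branch 2 (add ((e && (!d && a)) == (e == !c))):
    ((e && (!d && a)) == (e == !c)): β-rule — branch into (e && (!d && a)), (e == !c)  //  !(e && (!d && a)), !(e == !c).
      branch 2.1 (add (e && (!d && a)), (e == !c)):
        (e && (!d && a)): α-rule — add e, (!d && a).
        (!d && a): α-rule — add !d, a.
        (e == !c): β-rule — branch into e, !c  //  !e, !!c.
          branch 2.1.1 (add e, !c):
            ○ open, literals {a=1, c=0, d=0, e=1}.
          branch 2.1.2 (add !e, !!c):
            × closes — contains both e and !e.
      branch 2.2 (add !(e && (!d && a)), !(e == !c)):
        !(e && (!d && a)): β-rule — branch into !e  //  !(!d && a).
          branch 2.2.1 (add !e):
            !(e == !c): β-rule — branch into e, !!c  //  !e, !c.
              branch 2.2.1.1 (add e, !!c):
                × closes — contains both e and !e.
              branch 2.2.1.2 (add !e, !c):
                ○ open, literals {c=0, e=0}.
          branch 2.2.2 (add !(!d && a)):
            !(e == !c): β-rule — branch into e, !!c  //  !e, !c.
              branch 2.2.2.1 (add e, !!c):
                !(!d && a): β-rule — branch into !!d  //  !a.
                  branch 2.2.2.1.1 (add !!d):
                    ○ open, literals {c=1, d=1, e=1}.
                  branch 2.2.2.1.2 (add !a):
                    ○ open, literals {a=0, c=1, e=1}.
              branch 2.2.2.2 (add !e, !c):
                !(!d && a): β-rule — branch into !!d  //  !a.
                  branch 2.2.2.2.1 (add !!d):
                    ○ open, literals {c=0, d=1, e=0}.
                  branch 2.2.2.2.2 (add !a):
                    ○ open, literals {a=0, c=0, e=0}.
2 branches closed, 9 open.
Each open branch fixes some atoms; the unmentioned ones are free. Counting distinct full assignments: branch {b=1, e=0, f=1} (c, a, d) contributes 8 new; branch {d=0} (c, e, a, f, b) contributes 28 new; branch {a=1} (c, e, f, b, d) contributes 14 new; branch {a=1, c=0, d=0, e=1} (f, b) contributes 0 new; branch {c=0, e=0} (a, f, b, d) contributes 3 new; branch {c=1, d=1, e=1} (a, f, b) contributes 4 new; branch {a=0, c=1, e=1} (f, b, d) contributes 0 new; branch {c=0, d=1, e=0} (a, f, b) contributes 0 new; branch {a=0, c=0, e=0} (f, b, d) contributes 0 new. Total: 57.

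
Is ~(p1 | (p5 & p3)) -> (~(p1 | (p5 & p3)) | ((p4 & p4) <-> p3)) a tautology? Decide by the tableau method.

Valid

Assume the negation and expand:
Initial set: {~(~(p1 | (p5 & p3)) -> (~(p1 | (p5 & p3)) | ((p4 & p4) <-> p3)))}.
~(~(p1 | (p5 & p3)) -> (~(p1 | (p5 & p3)) | ((p4 & p4) <-> p3))): α-rule — add ~(p1 | (p5 & p3)), ~(~(p1 | (p5 & p3)) | ((p4 & p4) <-> p3)).
~(p1 | (p5 & p3)): α-rule — add ~p1, ~(p5 & p3).
~(~(p1 | (p5 & p3)) | ((p4 & p4) <-> p3)): α-rule — add ~~(p1 | (p5 & p3)), ~((p4 & p4) <-> p3).
~(p5 & p3): β-rule — branch into ~p5  //  ~p3.
  branch 1 (add ~p5):
    ~~(p1 | (p5 & p3)): β-rule — branch into p1  //  (p5 & p3).
      branch 1.1 (add p1):
        × closes — contains both p1 and ~p1.
      branch 1.2 (add (p5 & p3)):
        (p5 & p3): α-rule — add p5, p3.
        × closes — contains both p5 and ~p5.
  branch 2 (add ~p3):
    ~~(p1 | (p5 & p3)): β-rule — branch into p1  //  (p5 & p3).
      branch 2.1 (add p1):
        × closes — contains both p1 and ~p1.
      branch 2.2 (add (p5 & p3)):
        (p5 & p3): α-rule — add p5, p3.
        × closes — contains both p3 and ~p3.
All 4 branches close.
Every branch closed, so the negation is unsatisfiable and the formula is valid.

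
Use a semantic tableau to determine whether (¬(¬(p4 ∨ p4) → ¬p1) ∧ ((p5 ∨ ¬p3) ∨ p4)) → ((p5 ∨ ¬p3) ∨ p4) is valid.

Valid

Assume the negation and expand:
Initial set: {¬((¬(¬(p4 ∨ p4) → ¬p1) ∧ ((p5 ∨ ¬p3) ∨ p4)) → ((p5 ∨ ¬p3) ∨ p4))}.
¬((¬(¬(p4 ∨ p4) → ¬p1) ∧ ((p5 ∨ ¬p3) ∨ p4)) → ((p5 ∨ ¬p3) ∨ p4)): α-rule — add (¬(¬(p4 ∨ p4) → ¬p1) ∧ ((p5 ∨ ¬p3) ∨ p4)), ¬((p5 ∨ ¬p3) ∨ p4).
(¬(¬(p4 ∨ p4) → ¬p1) ∧ ((p5 ∨ ¬p3) ∨ p4)): α-rule — add ¬(¬(p4 ∨ p4) → ¬p1), ((p5 ∨ ¬p3) ∨ p4).
¬((p5 ∨ ¬p3) ∨ p4): α-rule — add ¬(p5 ∨ ¬p3), ¬p4.
¬(¬(p4 ∨ p4) → ¬p1): α-rule — add ¬(p4 ∨ p4), ¬¬p1.
¬(p5 ∨ ¬p3): α-rule — add ¬p5, ¬¬p3.
¬(p4 ∨ p4): α-rule — add ¬p4, ¬p4.
((p5 ∨ ¬p3) ∨ p4): β-rule — branch into (p5 ∨ ¬p3)  //  p4.
  branch 1 (add (p5 ∨ ¬p3)):
    (p5 ∨ ¬p3): β-rule — branch into p5  //  ¬p3.
      branch 1.1 (add p5):
        × closes — contains both p5 and ¬p5.
      branch 1.2 (add ¬p3):
        × closes — contains both p3 and ¬p3.
  branch 2 (add p4):
    × closes — contains both p4 and ¬p4.
All 3 branches close.
Every branch closed, so the negation is unsatisfiable and the formula is valid.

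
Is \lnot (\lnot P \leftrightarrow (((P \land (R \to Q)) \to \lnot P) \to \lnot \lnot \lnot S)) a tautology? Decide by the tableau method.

Assume the negation and expand:
Initial set: {\lnot \lnot (\lnot P \leftrightarrow (((P \land (R \to Q)) \to \lnot P) \to \lnot \lnot \lnot S))}.
\lnot \lnot (\lnot P \leftrightarrow (((P \land (R \to Q)) \to \lnot P) \to \lnot \lnot \lnot S)): β-rule — branch into \lnot P, (((P \land (R \to Q)) \to \lnot P) \to \lnot \lnot \lnot S)  //  \lnot \lnot P, \lnot (((P \land (R \to Q)) \to \lnot P) \to \lnot \lnot \lnot S).
  branch 1 (add \lnot P, (((P \land (R \to Q)) \to \lnot P) \to \lnot \lnot \lnot S)):
    (((P \land (R \to Q)) \to \lnot P) \to \lnot \lnot \lnot S): β-rule — branch into \lnot ((P \land (R \to Q)) \to \lnot P)  //  \lnot \lnot \lnot S.
      branch 1.1 (add \lnot ((P \land (R \to Q)) \to \lnot P)):
        \lnot ((P \land (R \to Q)) \to \lnot P): α-rule — add (P \land (R \to Q)), \lnot \lnot P.
        × closes — contains both P and \lnot P.
      branch 1.2 (add \lnot \lnot \lnot S):
        \lnot \lnot \lnot S: drop double negation, giving \lnot S.
        ○ open, literals {P=false, S=false}.
  branch 2 (add \lnot \lnot P, \lnot (((P \land (R \to Q)) \to \lnot P) \to \lnot \lnot \lnot S)):
    \lnot (((P \land (R \to Q)) \to \lnot P) \to \lnot \lnot \lnot S): α-rule — add ((P \land (R \to Q)) \to \lnot P), \lnot \lnot \lnot \lnot S.
    \lnot \lnot \lnot \lnot S: drop double negation, giving \lnot \lnot S.
    ((P \land (R \to Q)) \to \lnot P): β-rule — branch into \lnot (P \land (R \to Q))  //  \lnot P.
      branch 2.1 (add \lnot (P \land (R \to Q))):
        \lnot (P \land (R \to Q)): β-rule — branch into \lnot P  //  \lnot (R \to Q).
          branch 2.1.1 (add \lnot P):
            × closes — contains both P and \lnot P.
          branch 2.1.2 (add \lnot (R \to Q)):
            \lnot (R \to Q): α-rule — add R, \lnot Q.
            ○ open, literals {P=true, Q=false, R=true, S=true}.
      branch 2.2 (add \lnot P):
        × closes — contains both P and \lnot P.
3 branches closed, 2 open.
An open branch gives a countermodel: P=false, S=false (unmentioned atoms arbitrary); under it the original formula is false.

Not valid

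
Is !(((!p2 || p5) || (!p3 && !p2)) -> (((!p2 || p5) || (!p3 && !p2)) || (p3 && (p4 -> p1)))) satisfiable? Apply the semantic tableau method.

Unsatisfiable

Initial set: {!(((!p2 || p5) || (!p3 && !p2)) -> (((!p2 || p5) || (!p3 && !p2)) || (p3 && (p4 -> p1))))}.
!(((!p2 || p5) || (!p3 && !p2)) -> (((!p2 || p5) || (!p3 && !p2)) || (p3 && (p4 -> p1)))): α-rule — add ((!p2 || p5) || (!p3 && !p2)), !(((!p2 || p5) || (!p3 && !p2)) || (p3 && (p4 -> p1))).
!(((!p2 || p5) || (!p3 && !p2)) || (p3 && (p4 -> p1))): α-rule — add !((!p2 || p5) || (!p3 && !p2)), !(p3 && (p4 -> p1)).
!((!p2 || p5) || (!p3 && !p2)): α-rule — add !(!p2 || p5), !(!p3 && !p2).
!(!p2 || p5): α-rule — add !!p2, !p5.
((!p2 || p5) || (!p3 && !p2)): β-rule — branch into (!p2 || p5)  //  (!p3 && !p2).
  branch 1 (add (!p2 || p5)):
    !(p3 && (p4 -> p1)): β-rule — branch into !p3  //  !(p4 -> p1).
      branch 1.1 (add !p3):
        !(!p3 && !p2): β-rule — branch into !!p3  //  !!p2.
          branch 1.1.1 (add !!p3):
            × closes — contains both p3 and !p3.
          branch 1.1.2 (add !!p2):
            (!p2 || p5): β-rule — branch into !p2  //  p5.
              branch 1.1.2.1 (add !p2):
                × closes — contains both p2 and !p2.
              branch 1.1.2.2 (add p5):
                × closes — contains both p5 and !p5.
      branch 1.2 (add !(p4 -> p1)):
        !(p4 -> p1): α-rule — add p4, !p1.
        !(!p3 && !p2): β-rule — branch into !!p3  //  !!p2.
          branch 1.2.1 (add !!p3):
            (!p2 || p5): β-rule — branch into !p2  //  p5.
              branch 1.2.1.1 (add !p2):
                × closes — contains both p2 and !p2.
              branch 1.2.1.2 (add p5):
                × closes — contains both p5 and !p5.
          branch 1.2.2 (add !!p2):
            (!p2 || p5): β-rule — branch into !p2  //  p5.
              branch 1.2.2.1 (add !p2):
                × closes — contains both p2 and !p2.
              branch 1.2.2.2 (add p5):
                × closes — contains both p5 and !p5.
  branch 2 (add (!p3 && !p2)):
    (!p3 && !p2): α-rule — add !p3, !p2.
    × closes — contains both p2 and !p2.
All 8 branches close.
Every branch closed; the formula is unsatisfiable.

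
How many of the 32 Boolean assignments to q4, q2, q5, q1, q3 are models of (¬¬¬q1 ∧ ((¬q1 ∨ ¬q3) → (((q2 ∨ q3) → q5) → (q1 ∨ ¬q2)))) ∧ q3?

Initial set: {((¬¬¬q1 ∧ ((¬q1 ∨ ¬q3) → (((q2 ∨ q3) → q5) → (q1 ∨ ¬q2)))) ∧ q3)}.
((¬¬¬q1 ∧ ((¬q1 ∨ ¬q3) → (((q2 ∨ q3) → q5) → (q1 ∨ ¬q2)))) ∧ q3): α-rule — add (¬¬¬q1 ∧ ((¬q1 ∨ ¬q3) → (((q2 ∨ q3) → q5) → (q1 ∨ ¬q2)))), q3.
(¬¬¬q1 ∧ ((¬q1 ∨ ¬q3) → (((q2 ∨ q3) → q5) → (q1 ∨ ¬q2)))): α-rule — add ¬¬¬q1, ((¬q1 ∨ ¬q3) → (((q2 ∨ q3) → q5) → (q1 ∨ ¬q2))).
¬¬¬q1: drop double negation, giving ¬q1.
((¬q1 ∨ ¬q3) → (((q2 ∨ q3) → q5) → (q1 ∨ ¬q2))): β-rule — branch into ¬(¬q1 ∨ ¬q3)  //  (((q2 ∨ q3) → q5) → (q1 ∨ ¬q2)).
  branch 1 (add ¬(¬q1 ∨ ¬q3)):
    ¬(¬q1 ∨ ¬q3): α-rule — add ¬¬q1, ¬¬q3.
    × closes — contains both q1 and ¬q1.
  branch 2 (add (((q2 ∨ q3) → q5) → (q1 ∨ ¬q2))):
    (((q2 ∨ q3) → q5) → (q1 ∨ ¬q2)): β-rule — branch into ¬((q2 ∨ q3) → q5)  //  (q1 ∨ ¬q2).
      branch 2.1 (add ¬((q2 ∨ q3) → q5)):
        ¬((q2 ∨ q3) → q5): α-rule — add (q2 ∨ q3), ¬q5.
        (q2 ∨ q3): β-rule — branch into q2  //  q3.
          branch 2.1.1 (add q2):
            ○ open, literals {q1=0, q2=1, q3=1, q5=0}.
          branch 2.1.2 (add q3):
            ○ open, literals {q1=0, q3=1, q5=0}.
      branch 2.2 (add (q1 ∨ ¬q2)):
        (q1 ∨ ¬q2): β-rule — branch into q1  //  ¬q2.
          branch 2.2.1 (add q1):
            × closes — contains both q1 and ¬q1.
          branch 2.2.2 (add ¬q2):
            ○ open, literals {q1=0, q2=0, q3=1}.
2 branches closed, 3 open.
Each open branch fixes some atoms; the unmentioned ones are free. Counting distinct full assignments: branch {q1=0, q2=1, q3=1, q5=0} (q4) contributes 2 new; branch {q1=0, q3=1, q5=0} (q4, q2) contributes 2 new; branch {q1=0, q2=0, q3=1} (q4, q5) contributes 2 new. Total: 6.

6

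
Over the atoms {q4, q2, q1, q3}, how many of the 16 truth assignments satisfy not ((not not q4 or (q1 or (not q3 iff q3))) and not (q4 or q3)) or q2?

15

Initial set: {(not ((not not q4 or (q1 or (not q3 iff q3))) and not (q4 or q3)) or q2)}.
(not ((not not q4 or (q1 or (not q3 iff q3))) and not (q4 or q3)) or q2): β-rule — branch into not ((not not q4 or (q1 or (not q3 iff q3))) and not (q4 or q3))  //  q2.
  branch 1 (add not ((not not q4 or (q1 or (not q3 iff q3))) and not (q4 or q3))):
    not ((not not q4 or (q1 or (not q3 iff q3))) and not (q4 or q3)): β-rule — branch into not (not not q4 or (q1 or (not q3 iff q3)))  //  not not (q4 or q3).
      branch 1.1 (add not (not not q4 or (q1 or (not q3 iff q3)))):
        not (not not q4 or (q1 or (not q3 iff q3))): α-rule — add not not not q4, not (q1 or (not q3 iff q3)).
        not not not q4: drop double negation, giving not q4.
        not (q1 or (not q3 iff q3)): α-rule — add not q1, not (not q3 iff q3).
        not (not q3 iff q3): β-rule — branch into not q3, not q3  //  not not q3, q3.
          branch 1.1.1 (add not q3, not q3):
            ○ open, literals {q1=0, q3=0, q4=0}.
          branch 1.1.2 (add not not q3, q3):
            ○ open, literals {q1=0, q3=1, q4=0}.
      branch 1.2 (add not not (q4 or q3)):
        not not (q4 or q3): β-rule — branch into q4  //  q3.
          branch 1.2.1 (add q4):
            ○ open, literals {q4=1}.
          branch 1.2.2 (add q3):
            ○ open, literals {q3=1}.
  branch 2 (add q2):
    ○ open, literals {q2=1}.
0 branches closed, 5 open.
Each open branch fixes some atoms; the unmentioned ones are free. Counting distinct full assignments: branch {q1=0, q3=0, q4=0} (q2) contributes 2 new; branch {q1=0, q3=1, q4=0} (q2) contributes 2 new; branch {q4=1} (q2, q1, q3) contributes 8 new; branch {q3=1} (q4, q2, q1) contributes 2 new; branch {q2=1} (q4, q1, q3) contributes 1 new. Total: 15.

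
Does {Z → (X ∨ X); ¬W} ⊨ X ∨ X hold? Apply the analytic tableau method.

No

Initial set: {(Z → (X ∨ X)); ¬W; ¬(X ∨ X)}.
¬(X ∨ X): α-rule — add ¬X, ¬X.
(Z → (X ∨ X)): β-rule — branch into ¬Z  //  (X ∨ X).
  branch 1 (add ¬Z):
    ○ open, literals {W=0, X=0, Z=0}.
  branch 2 (add (X ∨ X)):
    (X ∨ X): β-rule — branch into X  //  X.
      branch 2.1 (add X):
        × closes — contains both X and ¬X.
      branch 2.2 (add X):
        × closes — contains both X and ¬X.
2 branches closed, 1 open.
An open branch gives a countermodel: W=0, X=0, Z=0 (unmentioned atoms arbitrary); the premises hold there but the conclusion fails.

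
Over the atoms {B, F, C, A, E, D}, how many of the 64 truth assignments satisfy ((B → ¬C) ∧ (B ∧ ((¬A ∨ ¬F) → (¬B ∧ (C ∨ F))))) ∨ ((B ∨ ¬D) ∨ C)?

56

Initial set: {T (((B → ¬C) ∧ (B ∧ ((¬A ∨ ¬F) → (¬B ∧ (C ∨ F))))) ∨ ((B ∨ ¬D) ∨ C))}.
T (((B → ¬C) ∧ (B ∧ ((¬A ∨ ¬F) → (¬B ∧ (C ∨ F))))) ∨ ((B ∨ ¬D) ∨ C)): β-rule — branch into T ((B → ¬C) ∧ (B ∧ ((¬A ∨ ¬F) → (¬B ∧ (C ∨ F)))))  //  T ((B ∨ ¬D) ∨ C).
  branch 1 (add T ((B → ¬C) ∧ (B ∧ ((¬A ∨ ¬F) → (¬B ∧ (C ∨ F)))))):
    T ((B → ¬C) ∧ (B ∧ ((¬A ∨ ¬F) → (¬B ∧ (C ∨ F))))): α-rule — add T (B → ¬C), T (B ∧ ((¬A ∨ ¬F) → (¬B ∧ (C ∨ F)))).
    T (B ∧ ((¬A ∨ ¬F) → (¬B ∧ (C ∨ F)))): α-rule — add T B, T ((¬A ∨ ¬F) → (¬B ∧ (C ∨ F))).
    T (B → ¬C): β-rule — branch into F B  //  T ¬C.
      branch 1.1 (add F B):
        × closes — contains both B and ¬B.
      branch 1.2 (add T ¬C):
        T ((¬A ∨ ¬F) → (¬B ∧ (C ∨ F))): β-rule — branch into F (¬A ∨ ¬F)  //  T (¬B ∧ (C ∨ F)).
          branch 1.2.1 (add F (¬A ∨ ¬F)):
            F (¬A ∨ ¬F): α-rule — add F ¬A, F ¬F.
            ○ open, literals {A=1, B=1, C=0, F=1}.
          branch 1.2.2 (add T (¬B ∧ (C ∨ F))):
            T (¬B ∧ (C ∨ F)): α-rule — add T ¬B, T (C ∨ F).
            × closes — contains both B and ¬B.
  branch 2 (add T ((B ∨ ¬D) ∨ C)):
    T ((B ∨ ¬D) ∨ C): β-rule — branch into T (B ∨ ¬D)  //  T C.
      branch 2.1 (add T (B ∨ ¬D)):
        T (B ∨ ¬D): β-rule — branch into T B  //  T ¬D.
          branch 2.1.1 (add T B):
            ○ open, literals {B=1}.
          branch 2.1.2 (add T ¬D):
            ○ open, literals {D=0}.
      branch 2.2 (add T C):
        ○ open, literals {C=1}.
2 branches closed, 4 open.
Each open branch fixes some atoms; the unmentioned ones are free. Counting distinct full assignments: branch {A=1, B=1, C=0, F=1} (E, D) contributes 4 new; branch {B=1} (F, C, A, E, D) contributes 28 new; branch {D=0} (B, F, C, A, E) contributes 16 new; branch {C=1} (B, F, A, E, D) contributes 8 new. Total: 56.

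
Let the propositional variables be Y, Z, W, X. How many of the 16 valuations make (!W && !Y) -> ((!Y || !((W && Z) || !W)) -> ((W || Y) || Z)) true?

Initial set: {((!W && !Y) -> ((!Y || !((W && Z) || !W)) -> ((W || Y) || Z)))}.
((!W && !Y) -> ((!Y || !((W && Z) || !W)) -> ((W || Y) || Z))): β-rule — branch into !(!W && !Y)  //  ((!Y || !((W && Z) || !W)) -> ((W || Y) || Z)).
  branch 1 (add !(!W && !Y)):
    !(!W && !Y): β-rule — branch into !!W  //  !!Y.
      branch 1.1 (add !!W):
        ○ open, literals {W=true}.
      branch 1.2 (add !!Y):
        ○ open, literals {Y=true}.
  branch 2 (add ((!Y || !((W && Z) || !W)) -> ((W || Y) || Z))):
    ((!Y || !((W && Z) || !W)) -> ((W || Y) || Z)): β-rule — branch into !(!Y || !((W && Z) || !W))  //  ((W || Y) || Z).
      branch 2.1 (add !(!Y || !((W && Z) || !W))):
        !(!Y || !((W && Z) || !W)): α-rule — add !!Y, !!((W && Z) || !W).
        !!((W && Z) || !W): β-rule — branch into (W && Z)  //  !W.
          branch 2.1.1 (add (W && Z)):
            (W && Z): α-rule — add W, Z.
            ○ open, literals {W=true, Y=true, Z=true}.
          branch 2.1.2 (add !W):
            ○ open, literals {W=false, Y=true}.
      branch 2.2 (add ((W || Y) || Z)):
        ((W || Y) || Z): β-rule — branch into (W || Y)  //  Z.
          branch 2.2.1 (add (W || Y)):
            (W || Y): β-rule — branch into W  //  Y.
              branch 2.2.1.1 (add W):
                ○ open, literals {W=true}.
              branch 2.2.1.2 (add Y):
                ○ open, literals {Y=true}.
          branch 2.2.2 (add Z):
            ○ open, literals {Z=true}.
0 branches closed, 7 open.
Each open branch fixes some atoms; the unmentioned ones are free. Counting distinct full assignments: branch {W=true} (Y, Z, X) contributes 8 new; branch {Y=true} (Z, W, X) contributes 4 new; branch {W=true, Y=true, Z=true} (X) contributes 0 new; branch {W=false, Y=true} (Z, X) contributes 0 new; branch {W=true} (Y, Z, X) contributes 0 new; branch {Y=true} (Z, W, X) contributes 0 new; branch {Z=true} (Y, W, X) contributes 2 new. Total: 14.

14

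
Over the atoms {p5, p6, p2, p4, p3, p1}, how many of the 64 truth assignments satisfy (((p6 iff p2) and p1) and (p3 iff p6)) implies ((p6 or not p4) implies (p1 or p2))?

Initial set: {T ((((p6 iff p2) and p1) and (p3 iff p6)) implies ((p6 or not p4) implies (p1 or p2)))}.
T ((((p6 iff p2) and p1) and (p3 iff p6)) implies ((p6 or not p4) implies (p1 or p2))): β-rule — branch into F (((p6 iff p2) and p1) and (p3 iff p6))  //  T ((p6 or not p4) implies (p1 or p2)).
  branch 1 (add F (((p6 iff p2) and p1) and (p3 iff p6))):
    F (((p6 iff p2) and p1) and (p3 iff p6)): β-rule — branch into F ((p6 iff p2) and p1)  //  F (p3 iff p6).
      branch 1.1 (add F ((p6 iff p2) and p1)):
        F ((p6 iff p2) and p1): β-rule — branch into F (p6 iff p2)  //  F p1.
          branch 1.1.1 (add F (p6 iff p2)):
            F (p6 iff p2): β-rule — branch into T p6, F p2  //  F p6, T p2.
              branch 1.1.1.1 (add T p6, F p2):
                ○ open, literals {p2=F, p6=T}.
              branch 1.1.1.2 (add F p6, T p2):
                ○ open, literals {p2=T, p6=F}.
          branch 1.1.2 (add F p1):
            ○ open, literals {p1=F}.
      branch 1.2 (add F (p3 iff p6)):
        F (p3 iff p6): β-rule — branch into T p3, F p6  //  F p3, T p6.
          branch 1.2.1 (add T p3, F p6):
            ○ open, literals {p3=T, p6=F}.
          branch 1.2.2 (add F p3, T p6):
            ○ open, literals {p3=F, p6=T}.
  branch 2 (add T ((p6 or not p4) implies (p1 or p2))):
    T ((p6 or not p4) implies (p1 or p2)): β-rule — branch into F (p6 or not p4)  //  T (p1 or p2).
      branch 2.1 (add F (p6 or not p4)):
        F (p6 or not p4): α-rule — add F p6, F not p4.
        ○ open, literals {p4=T, p6=F}.
      branch 2.2 (add T (p1 or p2)):
        T (p1 or p2): β-rule — branch into T p1  //  T p2.
          branch 2.2.1 (add T p1):
            ○ open, literals {p1=T}.
          branch 2.2.2 (add T p2):
            ○ open, literals {p2=T}.
0 branches closed, 8 open.
Each open branch fixes some atoms; the unmentioned ones are free. Counting distinct full assignments: branch {p2=F, p6=T} (p5, p4, p3, p1) contributes 16 new; branch {p2=T, p6=F} (p5, p4, p3, p1) contributes 16 new; branch {p1=F} (p5, p6, p2, p4, p3) contributes 16 new; branch {p3=T, p6=F} (p5, p2, p4, p1) contributes 4 new; branch {p3=F, p6=T} (p5, p2, p4, p1) contributes 4 new; branch {p4=T, p6=F} (p5, p2, p3, p1) contributes 2 new; branch {p1=T} (p5, p6, p2, p4, p3) contributes 6 new; branch {p2=T} (p5, p6, p4, p3, p1) contributes 0 new. Total: 64.

64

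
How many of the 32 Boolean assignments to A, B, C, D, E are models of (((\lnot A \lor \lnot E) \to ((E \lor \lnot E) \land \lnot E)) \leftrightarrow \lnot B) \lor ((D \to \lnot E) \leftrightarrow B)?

28

Initial set: {((((\lnot A \lor \lnot E) \to ((E \lor \lnot E) \land \lnot E)) \leftrightarrow \lnot B) \lor ((D \to \lnot E) \leftrightarrow B))}.
((((\lnot A \lor \lnot E) \to ((E \lor \lnot E) \land \lnot E)) \leftrightarrow \lnot B) \lor ((D \to \lnot E) \leftrightarrow B)): β-rule — branch into (((\lnot A \lor \lnot E) \to ((E \lor \lnot E) \land \lnot E)) \leftrightarrow \lnot B)  //  ((D \to \lnot E) \leftrightarrow B).
  branch 1 (add (((\lnot A \lor \lnot E) \to ((E \lor \lnot E) \land \lnot E)) \leftrightarrow \lnot B)):
    (((\lnot A \lor \lnot E) \to ((E \lor \lnot E) \land \lnot E)) \leftrightarrow \lnot B): β-rule — branch into ((\lnot A \lor \lnot E) \to ((E \lor \lnot E) \land \lnot E)), \lnot B  //  \lnot ((\lnot A \lor \lnot E) \to ((E \lor \lnot E) \land \lnot E)), \lnot \lnot B.
      branch 1.1 (add ((\lnot A \lor \lnot E) \to ((E \lor \lnot E) \land \lnot E)), \lnot B):
        ((\lnot A \lor \lnot E) \to ((E \lor \lnot E) \land \lnot E)): β-rule — branch into \lnot (\lnot A \lor \lnot E)  //  ((E \lor \lnot E) \land \lnot E).
          branch 1.1.1 (add \lnot (\lnot A \lor \lnot E)):
            \lnot (\lnot A \lor \lnot E): α-rule — add \lnot \lnot A, \lnot \lnot E.
            ○ open, literals {A=1, B=0, E=1}.
          branch 1.1.2 (add ((E \lor \lnot E) \land \lnot E)):
            ((E \lor \lnot E) \land \lnot E): α-rule — add (E \lor \lnot E), \lnot E.
            (E \lor \lnot E): β-rule — branch into E  //  \lnot E.
              branch 1.1.2.1 (add E):
                × closes — contains both E and \lnot E.
              branch 1.1.2.2 (add \lnot E):
                ○ open, literals {B=0, E=0}.
      branch 1.2 (add \lnot ((\lnot A \lor \lnot E) \to ((E \lor \lnot E) \land \lnot E)), \lnot \lnot B):
        \lnot ((\lnot A \lor \lnot E) \to ((E \lor \lnot E) \land \lnot E)): α-rule — add (\lnot A \lor \lnot E), \lnot ((E \lor \lnot E) \land \lnot E).
        (\lnot A \lor \lnot E): β-rule — branch into \lnot A  //  \lnot E.
          branch 1.2.1 (add \lnot A):
            \lnot ((E \lor \lnot E) \land \lnot E): β-rule — branch into \lnot (E \lor \lnot E)  //  \lnot \lnot E.
              branch 1.2.1.1 (add \lnot (E \lor \lnot E)):
                \lnot (E \lor \lnot E): α-rule — add \lnot E, \lnot \lnot E.
                × closes — contains both E and \lnot E.
              branch 1.2.1.2 (add \lnot \lnot E):
                ○ open, literals {A=0, B=1, E=1}.
          branch 1.2.2 (add \lnot E):
            \lnot ((E \lor \lnot E) \land \lnot E): β-rule — branch into \lnot (E \lor \lnot E)  //  \lnot \lnot E.
              branch 1.2.2.1 (add \lnot (E \lor \lnot E)):
                \lnot (E \lor \lnot E): α-rule — add \lnot E, \lnot \lnot E.
                × closes — contains both E and \lnot E.
              branch 1.2.2.2 (add \lnot \lnot E):
                × closes — contains both E and \lnot E.
  branch 2 (add ((D \to \lnot E) \leftrightarrow B)):
    ((D \to \lnot E) \leftrightarrow B): β-rule — branch into (D \to \lnot E), B  //  \lnot (D \to \lnot E), \lnot B.
      branch 2.1 (add (D \to \lnot E), B):
        (D \to \lnot E): β-rule — branch into \lnot D  //  \lnot E.
          branch 2.1.1 (add \lnot D):
            ○ open, literals {B=1, D=0}.
          branch 2.1.2 (add \lnot E):
            ○ open, literals {B=1, E=0}.
      branch 2.2 (add \lnot (D \to \lnot E), \lnot B):
        \lnot (D \to \lnot E): α-rule — add D, \lnot \lnot E.
        ○ open, literals {B=0, D=1, E=1}.
4 branches closed, 6 open.
Each open branch fixes some atoms; the unmentioned ones are free. Counting distinct full assignments: branch {A=1, B=0, E=1} (C, D) contributes 4 new; branch {B=0, E=0} (A, C, D) contributes 8 new; branch {A=0, B=1, E=1} (C, D) contributes 4 new; branch {B=1, D=0} (A, C, E) contributes 6 new; branch {B=1, E=0} (A, C, D) contributes 4 new; branch {B=0, D=1, E=1} (A, C) contributes 2 new. Total: 28.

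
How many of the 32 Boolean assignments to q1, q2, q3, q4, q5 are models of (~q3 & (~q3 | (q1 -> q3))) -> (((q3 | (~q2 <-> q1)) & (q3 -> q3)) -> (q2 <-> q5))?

Initial set: {T ((~q3 & (~q3 | (q1 -> q3))) -> (((q3 | (~q2 <-> q1)) & (q3 -> q3)) -> (q2 <-> q5)))}.
T ((~q3 & (~q3 | (q1 -> q3))) -> (((q3 | (~q2 <-> q1)) & (q3 -> q3)) -> (q2 <-> q5))): β-rule — branch into F (~q3 & (~q3 | (q1 -> q3)))  //  T (((q3 | (~q2 <-> q1)) & (q3 -> q3)) -> (q2 <-> q5)).
  branch 1 (add F (~q3 & (~q3 | (q1 -> q3)))):
    F (~q3 & (~q3 | (q1 -> q3))): β-rule — branch into F ~q3  //  F (~q3 | (q1 -> q3)).
      branch 1.1 (add F ~q3):
        ○ open, literals {q3=true}.
      branch 1.2 (add F (~q3 | (q1 -> q3))):
        F (~q3 | (q1 -> q3)): α-rule — add F ~q3, F (q1 -> q3).
        F (q1 -> q3): α-rule — add T q1, F q3.
        × closes — contains both q3 and ~q3.
  branch 2 (add T (((q3 | (~q2 <-> q1)) & (q3 -> q3)) -> (q2 <-> q5))):
    T (((q3 | (~q2 <-> q1)) & (q3 -> q3)) -> (q2 <-> q5)): β-rule — branch into F ((q3 | (~q2 <-> q1)) & (q3 -> q3))  //  T (q2 <-> q5).
      branch 2.1 (add F ((q3 | (~q2 <-> q1)) & (q3 -> q3))):
        F ((q3 | (~q2 <-> q1)) & (q3 -> q3)): β-rule — branch into F (q3 | (~q2 <-> q1))  //  F (q3 -> q3).
          branch 2.1.1 (add F (q3 | (~q2 <-> q1))):
            F (q3 | (~q2 <-> q1)): α-rule — add F q3, F (~q2 <-> q1).
            F (~q2 <-> q1): β-rule — branch into T ~q2, F q1  //  F ~q2, T q1.
              branch 2.1.1.1 (add T ~q2, F q1):
                ○ open, literals {q1=false, q2=false, q3=false}.
              branch 2.1.1.2 (add F ~q2, T q1):
                ○ open, literals {q1=true, q2=true, q3=false}.
          branch 2.1.2 (add F (q3 -> q3)):
            F (q3 -> q3): α-rule — add T q3, F q3.
            × closes — contains both q3 and ~q3.
      branch 2.2 (add T (q2 <-> q5)):
        T (q2 <-> q5): β-rule — branch into T q2, T q5  //  F q2, F q5.
          branch 2.2.1 (add T q2, T q5):
            ○ open, literals {q2=true, q5=true}.
          branch 2.2.2 (add F q2, F q5):
            ○ open, literals {q2=false, q5=false}.
2 branches closed, 5 open.
Each open branch fixes some atoms; the unmentioned ones are free. Counting distinct full assignments: branch {q3=true} (q1, q2, q4, q5) contributes 16 new; branch {q1=false, q2=false, q3=false} (q4, q5) contributes 4 new; branch {q1=true, q2=true, q3=false} (q4, q5) contributes 4 new; branch {q2=true, q5=true} (q1, q3, q4) contributes 2 new; branch {q2=false, q5=false} (q1, q3, q4) contributes 2 new. Total: 28.

28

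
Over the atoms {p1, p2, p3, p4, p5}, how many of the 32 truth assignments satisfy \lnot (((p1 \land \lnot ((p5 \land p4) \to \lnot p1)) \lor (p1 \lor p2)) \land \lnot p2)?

Initial set: {T \lnot (((p1 \land \lnot ((p5 \land p4) \to \lnot p1)) \lor (p1 \lor p2)) \land \lnot p2)}.
T \lnot (((p1 \land \lnot ((p5 \land p4) \to \lnot p1)) \lor (p1 \lor p2)) \land \lnot p2): β-rule — branch into F ((p1 \land \lnot ((p5 \land p4) \to \lnot p1)) \lor (p1 \lor p2))  //  F \lnot p2.
  branch 1 (add F ((p1 \land \lnot ((p5 \land p4) \to \lnot p1)) \lor (p1 \lor p2))):
    F ((p1 \land \lnot ((p5 \land p4) \to \lnot p1)) \lor (p1 \lor p2)): α-rule — add F (p1 \land \lnot ((p5 \land p4) \to \lnot p1)), F (p1 \lor p2).
    F (p1 \lor p2): α-rule — add F p1, F p2.
    F (p1 \land \lnot ((p5 \land p4) \to \lnot p1)): β-rule — branch into F p1  //  F \lnot ((p5 \land p4) \to \lnot p1).
      branch 1.1 (add F p1):
        ○ open, literals {p1=0, p2=0}.
      branch 1.2 (add F \lnot ((p5 \land p4) \to \lnot p1)):
        F \lnot ((p5 \land p4) \to \lnot p1): β-rule — branch into F (p5 \land p4)  //  T \lnot p1.
          branch 1.2.1 (add F (p5 \land p4)):
            F (p5 \land p4): β-rule — branch into F p5  //  F p4.
              branch 1.2.1.1 (add F p5):
                ○ open, literals {p1=0, p2=0, p5=0}.
              branch 1.2.1.2 (add F p4):
                ○ open, literals {p1=0, p2=0, p4=0}.
          branch 1.2.2 (add T \lnot p1):
            ○ open, literals {p1=0, p2=0}.
  branch 2 (add F \lnot p2):
    ○ open, literals {p2=1}.
0 branches closed, 5 open.
Each open branch fixes some atoms; the unmentioned ones are free. Counting distinct full assignments: branch {p1=0, p2=0} (p3, p4, p5) contributes 8 new; branch {p1=0, p2=0, p5=0} (p3, p4) contributes 0 new; branch {p1=0, p2=0, p4=0} (p3, p5) contributes 0 new; branch {p1=0, p2=0} (p3, p4, p5) contributes 0 new; branch {p2=1} (p1, p3, p4, p5) contributes 16 new. Total: 24.

24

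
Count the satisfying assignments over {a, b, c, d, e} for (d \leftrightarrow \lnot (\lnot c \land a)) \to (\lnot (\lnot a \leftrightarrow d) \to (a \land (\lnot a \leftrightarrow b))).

30

Initial set: {T ((d \leftrightarrow \lnot (\lnot c \land a)) \to (\lnot (\lnot a \leftrightarrow d) \to (a \land (\lnot a \leftrightarrow b))))}.
T ((d \leftrightarrow \lnot (\lnot c \land a)) \to (\lnot (\lnot a \leftrightarrow d) \to (a \land (\lnot a \leftrightarrow b)))): β-rule — branch into F (d \leftrightarrow \lnot (\lnot c \land a))  //  T (\lnot (\lnot a \leftrightarrow d) \to (a \land (\lnot a \leftrightarrow b))).
  branch 1 (add F (d \leftrightarrow \lnot (\lnot c \land a))):
    F (d \leftrightarrow \lnot (\lnot c \land a)): β-rule — branch into T d, F \lnot (\lnot c \land a)  //  F d, T \lnot (\lnot c \land a).
      branch 1.1 (add T d, F \lnot (\lnot c \land a)):
        F \lnot (\lnot c \land a): α-rule — add T \lnot c, T a.
        ○ open, literals {a=1, c=0, d=1}.
      branch 1.2 (add F d, T \lnot (\lnot c \land a)):
        T \lnot (\lnot c \land a): β-rule — branch into F \lnot c  //  F a.
          branch 1.2.1 (add F \lnot c):
            ○ open, literals {c=1, d=0}.
          branch 1.2.2 (add F a):
            ○ open, literals {a=0, d=0}.
  branch 2 (add T (\lnot (\lnot a \leftrightarrow d) \to (a \land (\lnot a \leftrightarrow b)))):
    T (\lnot (\lnot a \leftrightarrow d) \to (a \land (\lnot a \leftrightarrow b))): β-rule — branch into F \lnot (\lnot a \leftrightarrow d)  //  T (a \land (\lnot a \leftrightarrow b)).
      branch 2.1 (add F \lnot (\lnot a \leftrightarrow d)):
        F \lnot (\lnot a \leftrightarrow d): β-rule — branch into T \lnot a, T d  //  F \lnot a, F d.
          branch 2.1.1 (add T \lnot a, T d):
            ○ open, literals {a=0, d=1}.
          branch 2.1.2 (add F \lnot a, F d):
            ○ open, literals {a=1, d=0}.
      branch 2.2 (add T (a \land (\lnot a \leftrightarrow b))):
        T (a \land (\lnot a \leftrightarrow b)): α-rule — add T a, T (\lnot a \leftrightarrow b).
        T (\lnot a \leftrightarrow b): β-rule — branch into T \lnot a, T b  //  F \lnot a, F b.
          branch 2.2.1 (add T \lnot a, T b):
            × closes — contains both a and \lnot a.
          branch 2.2.2 (add F \lnot a, F b):
            ○ open, literals {a=1, b=0}.
1 branch closed, 6 open.
Each open branch fixes some atoms; the unmentioned ones are free. Counting distinct full assignments: branch {a=1, c=0, d=1} (b, e) contributes 4 new; branch {c=1, d=0} (a, b, e) contributes 8 new; branch {a=0, d=0} (b, c, e) contributes 4 new; branch {a=0, d=1} (b, c, e) contributes 8 new; branch {a=1, d=0} (b, c, e) contributes 4 new; branch {a=1, b=0} (c, d, e) contributes 2 new. Total: 30.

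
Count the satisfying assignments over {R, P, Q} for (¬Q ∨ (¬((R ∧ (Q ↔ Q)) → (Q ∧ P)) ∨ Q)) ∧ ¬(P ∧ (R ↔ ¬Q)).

6

Initial set: {T ((¬Q ∨ (¬((R ∧ (Q ↔ Q)) → (Q ∧ P)) ∨ Q)) ∧ ¬(P ∧ (R ↔ ¬Q)))}.
T ((¬Q ∨ (¬((R ∧ (Q ↔ Q)) → (Q ∧ P)) ∨ Q)) ∧ ¬(P ∧ (R ↔ ¬Q))): α-rule — add T (¬Q ∨ (¬((R ∧ (Q ↔ Q)) → (Q ∧ P)) ∨ Q)), T ¬(P ∧ (R ↔ ¬Q)).
T (¬Q ∨ (¬((R ∧ (Q ↔ Q)) → (Q ∧ P)) ∨ Q)): β-rule — branch into T ¬Q  //  T (¬((R ∧ (Q ↔ Q)) → (Q ∧ P)) ∨ Q).
  branch 1 (add T ¬Q):
    T ¬(P ∧ (R ↔ ¬Q)): β-rule — branch into F P  //  F (R ↔ ¬Q).
      branch 1.1 (add F P):
        ○ open, literals {P=F, Q=F}.
      branch 1.2 (add F (R ↔ ¬Q)):
        F (R ↔ ¬Q): β-rule — branch into T R, F ¬Q  //  F R, T ¬Q.
          branch 1.2.1 (add T R, F ¬Q):
            × closes — contains both Q and ¬Q.
          branch 1.2.2 (add F R, T ¬Q):
            ○ open, literals {Q=F, R=F}.
  branch 2 (add T (¬((R ∧ (Q ↔ Q)) → (Q ∧ P)) ∨ Q)):
    T ¬(P ∧ (R ↔ ¬Q)): β-rule — branch into F P  //  F (R ↔ ¬Q).
      branch 2.1 (add F P):
        T (¬((R ∧ (Q ↔ Q)) → (Q ∧ P)) ∨ Q): β-rule — branch into T ¬((R ∧ (Q ↔ Q)) → (Q ∧ P))  //  T Q.
          branch 2.1.1 (add T ¬((R ∧ (Q ↔ Q)) → (Q ∧ P))):
            T ¬((R ∧ (Q ↔ Q)) → (Q ∧ P)): α-rule — add T (R ∧ (Q ↔ Q)), F (Q ∧ P).
            T (R ∧ (Q ↔ Q)): α-rule — add T R, T (Q ↔ Q).
            F (Q ∧ P): β-rule — branch into F Q  //  F P.
              branch 2.1.1.1 (add F Q):
                T (Q ↔ Q): β-rule — branch into T Q, T Q  //  F Q, F Q.
                  branch 2.1.1.1.1 (add T Q, T Q):
                    × closes — contains both Q and ¬Q.
                  branch 2.1.1.1.2 (add F Q, F Q):
                    ○ open, literals {P=F, Q=F, R=T}.
              branch 2.1.1.2 (add F P):
                T (Q ↔ Q): β-rule — branch into T Q, T Q  //  F Q, F Q.
                  branch 2.1.1.2.1 (add T Q, T Q):
                    ○ open, literals {P=F, Q=T, R=T}.
                  branch 2.1.1.2.2 (add F Q, F Q):
                    ○ open, literals {P=F, Q=F, R=T}.
          branch 2.1.2 (add T Q):
            ○ open, literals {P=F, Q=T}.
      branch 2.2 (add F (R ↔ ¬Q)):
        T (¬((R ∧ (Q ↔ Q)) → (Q ∧ P)) ∨ Q): β-rule — branch into T ¬((R ∧ (Q ↔ Q)) → (Q ∧ P))  //  T Q.
          branch 2.2.1 (add T ¬((R ∧ (Q ↔ Q)) → (Q ∧ P))):
            T ¬((R ∧ (Q ↔ Q)) → (Q ∧ P)): α-rule — add T (R ∧ (Q ↔ Q)), F (Q ∧ P).
            T (R ∧ (Q ↔ Q)): α-rule — add T R, T (Q ↔ Q).
            F (R ↔ ¬Q): β-rule — branch into T R, F ¬Q  //  F R, T ¬Q.
              branch 2.2.1.1 (add T R, F ¬Q):
                F (Q ∧ P): β-rule — branch into F Q  //  F P.
                  branch 2.2.1.1.1 (add F Q):
                    × closes — contains both Q and ¬Q.
                  branch 2.2.1.1.2 (add F P):
                    T (Q ↔ Q): β-rule — branch into T Q, T Q  //  F Q, F Q.
                      branch 2.2.1.1.2.1 (add T Q, T Q):
                        ○ open, literals {P=F, Q=T, R=T}.
                      branch 2.2.1.1.2.2 (add F Q, F Q):
                        × closes — contains both Q and ¬Q.
              branch 2.2.1.2 (add F R, T ¬Q):
                × closes — contains both R and ¬R.
          branch 2.2.2 (add T Q):
            F (R ↔ ¬Q): β-rule — branch into T R, F ¬Q  //  F R, T ¬Q.
              branch 2.2.2.1 (add T R, F ¬Q):
                ○ open, literals {Q=T, R=T}.
              branch 2.2.2.2 (add F R, T ¬Q):
                × closes — contains both Q and ¬Q.
6 branches closed, 8 open.
Each open branch fixes some atoms; the unmentioned ones are free. Counting distinct full assignments: branch {P=F, Q=F} (R) contributes 2 new; branch {Q=F, R=F} (P) contributes 1 new; branch {P=F, Q=F, R=T} (none free) contributes 0 new; branch {P=F, Q=T, R=T} (none free) contributes 1 new; branch {P=F, Q=F, R=T} (none free) contributes 0 new; branch {P=F, Q=T} (R) contributes 1 new; branch {P=F, Q=T, R=T} (none free) contributes 0 new; branch {Q=T, R=T} (P) contributes 1 new. Total: 6.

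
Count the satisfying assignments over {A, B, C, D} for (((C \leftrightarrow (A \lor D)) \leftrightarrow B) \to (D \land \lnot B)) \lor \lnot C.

12

Initial set: {((((C \leftrightarrow (A \lor D)) \leftrightarrow B) \to (D \land \lnot B)) \lor \lnot C)}.
((((C \leftrightarrow (A \lor D)) \leftrightarrow B) \to (D \land \lnot B)) \lor \lnot C): β-rule — branch into (((C \leftrightarrow (A \lor D)) \leftrightarrow B) \to (D \land \lnot B))  //  \lnot C.
  branch 1 (add (((C \leftrightarrow (A \lor D)) \leftrightarrow B) \to (D \land \lnot B))):
    (((C \leftrightarrow (A \lor D)) \leftrightarrow B) \to (D \land \lnot B)): β-rule — branch into \lnot ((C \leftrightarrow (A \lor D)) \leftrightarrow B)  //  (D \land \lnot B).
      branch 1.1 (add \lnot ((C \leftrightarrow (A \lor D)) \leftrightarrow B)):
        \lnot ((C \leftrightarrow (A \lor D)) \leftrightarrow B): β-rule — branch into (C \leftrightarrow (A \lor D)), \lnot B  //  \lnot (C \leftrightarrow (A \lor D)), B.
          branch 1.1.1 (add (C \leftrightarrow (A \lor D)), \lnot B):
            (C \leftrightarrow (A \lor D)): β-rule — branch into C, (A \lor D)  //  \lnot C, \lnot (A \lor D).
              branch 1.1.1.1 (add C, (A \lor D)):
                (A \lor D): β-rule — branch into A  //  D.
                  branch 1.1.1.1.1 (add A):
                    ○ open, literals {A=true, B=false, C=true}.
                  branch 1.1.1.1.2 (add D):
                    ○ open, literals {B=false, C=true, D=true}.
              branch 1.1.1.2 (add \lnot C, \lnot (A \lor D)):
                \lnot (A \lor D): α-rule — add \lnot A, \lnot D.
                ○ open, literals {A=false, B=false, C=false, D=false}.
          branch 1.1.2 (add \lnot (C \leftrightarrow (A \lor D)), B):
            \lnot (C \leftrightarrow (A \lor D)): β-rule — branch into C, \lnot (A \lor D)  //  \lnot C, (A \lor D).
              branch 1.1.2.1 (add C, \lnot (A \lor D)):
                \lnot (A \lor D): α-rule — add \lnot A, \lnot D.
                ○ open, literals {A=false, B=true, C=true, D=false}.
              branch 1.1.2.2 (add \lnot C, (A \lor D)):
                (A \lor D): β-rule — branch into A  //  D.
                  branch 1.1.2.2.1 (add A):
                    ○ open, literals {A=true, B=true, C=false}.
                  branch 1.1.2.2.2 (add D):
                    ○ open, literals {B=true, C=false, D=true}.
      branch 1.2 (add (D \land \lnot B)):
        (D \land \lnot B): α-rule — add D, \lnot B.
        ○ open, literals {B=false, D=true}.
  branch 2 (add \lnot C):
    ○ open, literals {C=false}.
0 branches closed, 8 open.
Each open branch fixes some atoms; the unmentioned ones are free. Counting distinct full assignments: branch {A=true, B=false, C=true} (D) contributes 2 new; branch {B=false, C=true, D=true} (A) contributes 1 new; branch {A=false, B=false, C=false, D=false} (none free) contributes 1 new; branch {A=false, B=true, C=true, D=false} (none free) contributes 1 new; branch {A=true, B=true, C=false} (D) contributes 2 new; branch {B=true, C=false, D=true} (A) contributes 1 new; branch {B=false, D=true} (A, C) contributes 2 new; branch {C=false} (A, B, D) contributes 2 new. Total: 12.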